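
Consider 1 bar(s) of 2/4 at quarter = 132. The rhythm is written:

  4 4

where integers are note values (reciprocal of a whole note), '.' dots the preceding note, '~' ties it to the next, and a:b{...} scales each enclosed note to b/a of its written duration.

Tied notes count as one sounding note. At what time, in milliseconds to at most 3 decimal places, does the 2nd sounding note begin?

1. 0.0ms @ 0 + 454.545ms (1)
2. 454.545ms @ 1 + 454.545ms (1)

note 2 onset = 1b = 454.545ms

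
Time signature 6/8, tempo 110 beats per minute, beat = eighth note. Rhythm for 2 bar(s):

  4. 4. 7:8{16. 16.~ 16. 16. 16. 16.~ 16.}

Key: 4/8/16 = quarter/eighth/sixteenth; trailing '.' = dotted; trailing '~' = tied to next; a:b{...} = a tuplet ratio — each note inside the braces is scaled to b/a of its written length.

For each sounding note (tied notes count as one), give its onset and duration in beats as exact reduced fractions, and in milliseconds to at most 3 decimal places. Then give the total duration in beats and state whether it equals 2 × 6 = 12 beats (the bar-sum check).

1) 0.0ms=0b +1636.364ms=3b
2) 1636.364ms=3b +1636.364ms=3b
3) 3272.727ms=6b +467.532ms=6/7b
4) 3740.26ms=48/7b +935.065ms=12/7b
5) 4675.325ms=60/7b +467.532ms=6/7b
6) 5142.857ms=66/7b +467.532ms=6/7b
7) 5610.39ms=72/7b +935.065ms=12/7b
Σ=12b of 12 (110bpm 6/8) — PASS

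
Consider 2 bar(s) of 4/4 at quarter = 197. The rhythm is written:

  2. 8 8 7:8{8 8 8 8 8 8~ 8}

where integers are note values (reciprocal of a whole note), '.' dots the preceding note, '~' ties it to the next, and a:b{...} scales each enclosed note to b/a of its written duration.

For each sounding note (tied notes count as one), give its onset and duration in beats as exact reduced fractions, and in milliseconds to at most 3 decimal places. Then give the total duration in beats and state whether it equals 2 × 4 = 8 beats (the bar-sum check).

1) 0.0ms=0b +913.706ms=3b
2) 913.706ms=3b +152.284ms=1/2b
3) 1065.99ms=7/2b +152.284ms=1/2b
4) 1218.274ms=4b +174.039ms=4/7b
5) 1392.313ms=32/7b +174.039ms=4/7b
6) 1566.352ms=36/7b +174.039ms=4/7b
7) 1740.392ms=40/7b +174.039ms=4/7b
8) 1914.431ms=44/7b +174.039ms=4/7b
9) 2088.47ms=48/7b +348.078ms=8/7b
Σ=8b of 8 (197bpm 4/4) — PASS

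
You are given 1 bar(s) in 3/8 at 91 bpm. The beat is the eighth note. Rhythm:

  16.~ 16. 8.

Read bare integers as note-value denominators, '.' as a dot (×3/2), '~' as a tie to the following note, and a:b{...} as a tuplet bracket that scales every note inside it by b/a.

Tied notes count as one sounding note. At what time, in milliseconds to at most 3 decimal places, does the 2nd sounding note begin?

note 2 onset = 3/2b = 989.011ms

1. 0.0ms @ 0 + 989.011ms (3/2)
2. 989.011ms @ 3/2 + 989.011ms (3/2)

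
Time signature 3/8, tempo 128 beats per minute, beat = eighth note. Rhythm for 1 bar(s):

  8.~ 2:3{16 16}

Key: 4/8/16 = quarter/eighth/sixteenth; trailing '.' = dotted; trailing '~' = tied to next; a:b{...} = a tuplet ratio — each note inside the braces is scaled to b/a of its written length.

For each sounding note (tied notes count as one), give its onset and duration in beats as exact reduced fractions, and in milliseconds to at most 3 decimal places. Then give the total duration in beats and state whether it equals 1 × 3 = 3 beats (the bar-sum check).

1) 0.0ms=0b +1054.688ms=9/4b
2) 1054.688ms=9/4b +351.562ms=3/4b
Σ=3b of 3 (128bpm 3/8) — PASS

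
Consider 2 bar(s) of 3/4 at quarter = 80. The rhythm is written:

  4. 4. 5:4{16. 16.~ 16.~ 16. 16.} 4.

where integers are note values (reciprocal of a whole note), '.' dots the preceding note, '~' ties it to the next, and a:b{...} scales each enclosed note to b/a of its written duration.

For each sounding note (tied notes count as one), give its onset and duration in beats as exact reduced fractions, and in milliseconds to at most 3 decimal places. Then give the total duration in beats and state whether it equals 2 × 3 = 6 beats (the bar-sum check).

1) 0.0ms=0b +1125.0ms=3/2b
2) 1125.0ms=3/2b +1125.0ms=3/2b
3) 2250.0ms=3b +225.0ms=3/10b
4) 2475.0ms=33/10b +675.0ms=9/10b
5) 3150.0ms=21/5b +225.0ms=3/10b
6) 3375.0ms=9/2b +1125.0ms=3/2b
Σ=6b of 6 (80bpm 3/4) — PASS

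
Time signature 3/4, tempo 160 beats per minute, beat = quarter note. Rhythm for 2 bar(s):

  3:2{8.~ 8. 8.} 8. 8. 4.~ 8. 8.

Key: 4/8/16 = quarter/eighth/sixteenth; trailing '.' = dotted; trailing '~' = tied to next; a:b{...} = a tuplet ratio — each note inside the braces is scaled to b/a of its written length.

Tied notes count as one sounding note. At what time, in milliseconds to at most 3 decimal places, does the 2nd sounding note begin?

1. 0.0ms @ 0 + 375.0ms (1)
2. 375.0ms @ 1 + 187.5ms (1/2)
3. 562.5ms @ 3/2 + 281.25ms (3/4)
4. 843.75ms @ 9/4 + 281.25ms (3/4)
5. 1125.0ms @ 3 + 843.75ms (9/4)
6. 1968.75ms @ 21/4 + 281.25ms (3/4)

note 2 onset = 1b = 375.0ms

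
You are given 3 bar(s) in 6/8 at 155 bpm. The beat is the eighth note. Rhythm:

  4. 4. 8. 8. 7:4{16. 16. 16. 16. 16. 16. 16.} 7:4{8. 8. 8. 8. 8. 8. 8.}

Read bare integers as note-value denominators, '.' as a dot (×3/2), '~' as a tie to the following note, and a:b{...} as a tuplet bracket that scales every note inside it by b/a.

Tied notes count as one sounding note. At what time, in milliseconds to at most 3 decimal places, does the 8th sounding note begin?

note 8 onset = 72/7b = 3981.567ms

1. 0.0ms @ 0 + 1161.29ms (3)
2. 1161.29ms @ 3 + 1161.29ms (3)
3. 2322.581ms @ 6 + 580.645ms (3/2)
4. 2903.226ms @ 15/2 + 580.645ms (3/2)
5. 3483.871ms @ 9 + 165.899ms (3/7)
6. 3649.77ms @ 66/7 + 165.899ms (3/7)
7. 3815.668ms @ 69/7 + 165.899ms (3/7)
8. 3981.567ms @ 72/7 + 165.899ms (3/7)
9. 4147.465ms @ 75/7 + 165.899ms (3/7)
10. 4313.364ms @ 78/7 + 165.899ms (3/7)
11. 4479.263ms @ 81/7 + 165.899ms (3/7)
12. 4645.161ms @ 12 + 331.797ms (6/7)
13. 4976.959ms @ 90/7 + 331.797ms (6/7)
14. 5308.756ms @ 96/7 + 331.797ms (6/7)
15. 5640.553ms @ 102/7 + 331.797ms (6/7)
16. 5972.35ms @ 108/7 + 331.797ms (6/7)
17. 6304.147ms @ 114/7 + 331.797ms (6/7)
18. 6635.945ms @ 120/7 + 331.797ms (6/7)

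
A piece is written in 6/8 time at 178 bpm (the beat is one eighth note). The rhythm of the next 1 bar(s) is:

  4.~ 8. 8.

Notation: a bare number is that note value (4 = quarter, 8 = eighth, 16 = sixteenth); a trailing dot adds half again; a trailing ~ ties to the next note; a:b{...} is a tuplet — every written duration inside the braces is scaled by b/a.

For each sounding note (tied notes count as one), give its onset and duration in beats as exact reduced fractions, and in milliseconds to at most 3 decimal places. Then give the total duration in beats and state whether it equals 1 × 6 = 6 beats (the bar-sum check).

1) 0.0ms=0b +1516.854ms=9/2b
2) 1516.854ms=9/2b +505.618ms=3/2b
Σ=6b of 6 (178bpm 6/8) — PASS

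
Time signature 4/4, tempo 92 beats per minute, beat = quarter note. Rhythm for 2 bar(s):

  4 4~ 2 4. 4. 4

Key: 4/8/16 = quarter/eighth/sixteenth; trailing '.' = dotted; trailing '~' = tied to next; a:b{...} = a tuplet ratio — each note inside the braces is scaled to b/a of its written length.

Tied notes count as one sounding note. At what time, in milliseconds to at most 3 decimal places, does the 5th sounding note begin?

note 5 onset = 7b = 4565.217ms

1. 0.0ms @ 0 + 652.174ms (1)
2. 652.174ms @ 1 + 1956.522ms (3)
3. 2608.696ms @ 4 + 978.261ms (3/2)
4. 3586.957ms @ 11/2 + 978.261ms (3/2)
5. 4565.217ms @ 7 + 652.174ms (1)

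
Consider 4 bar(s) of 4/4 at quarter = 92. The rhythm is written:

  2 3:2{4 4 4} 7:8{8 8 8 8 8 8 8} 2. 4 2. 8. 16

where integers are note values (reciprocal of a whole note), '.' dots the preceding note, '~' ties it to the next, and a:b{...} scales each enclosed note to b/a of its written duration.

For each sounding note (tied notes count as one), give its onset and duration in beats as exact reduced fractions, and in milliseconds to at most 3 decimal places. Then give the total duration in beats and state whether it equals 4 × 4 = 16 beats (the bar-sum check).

1) 0.0ms=0b +1304.348ms=2b
2) 1304.348ms=2b +434.783ms=2/3b
3) 1739.13ms=8/3b +434.783ms=2/3b
4) 2173.913ms=10/3b +434.783ms=2/3b
5) 2608.696ms=4b +372.671ms=4/7b
6) 2981.366ms=32/7b +372.671ms=4/7b
7) 3354.037ms=36/7b +372.671ms=4/7b
8) 3726.708ms=40/7b +372.671ms=4/7b
9) 4099.379ms=44/7b +372.671ms=4/7b
10) 4472.05ms=48/7b +372.671ms=4/7b
11) 4844.72ms=52/7b +372.671ms=4/7b
12) 5217.391ms=8b +1956.522ms=3b
13) 7173.913ms=11b +652.174ms=1b
14) 7826.087ms=12b +1956.522ms=3b
15) 9782.609ms=15b +489.13ms=3/4b
16) 10271.739ms=63/4b +163.043ms=1/4b
Σ=16b of 16 (92bpm 4/4) — PASS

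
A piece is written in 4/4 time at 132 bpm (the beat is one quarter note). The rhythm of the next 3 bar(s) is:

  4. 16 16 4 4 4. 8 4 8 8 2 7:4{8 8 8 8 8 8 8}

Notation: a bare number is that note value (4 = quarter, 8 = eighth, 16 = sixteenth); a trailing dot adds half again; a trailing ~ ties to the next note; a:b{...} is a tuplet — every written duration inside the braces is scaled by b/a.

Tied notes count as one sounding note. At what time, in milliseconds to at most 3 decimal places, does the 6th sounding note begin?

1. 0.0ms @ 0 + 681.818ms (3/2)
2. 681.818ms @ 3/2 + 113.636ms (1/4)
3. 795.455ms @ 7/4 + 113.636ms (1/4)
4. 909.091ms @ 2 + 454.545ms (1)
5. 1363.636ms @ 3 + 454.545ms (1)
6. 1818.182ms @ 4 + 681.818ms (3/2)
7. 2500.0ms @ 11/2 + 227.273ms (1/2)
8. 2727.273ms @ 6 + 454.545ms (1)
9. 3181.818ms @ 7 + 227.273ms (1/2)
10. 3409.091ms @ 15/2 + 227.273ms (1/2)
11. 3636.364ms @ 8 + 909.091ms (2)
12. 4545.455ms @ 10 + 129.87ms (2/7)
13. 4675.325ms @ 72/7 + 129.87ms (2/7)
14. 4805.195ms @ 74/7 + 129.87ms (2/7)
15. 4935.065ms @ 76/7 + 129.87ms (2/7)
16. 5064.935ms @ 78/7 + 129.87ms (2/7)
17. 5194.805ms @ 80/7 + 129.87ms (2/7)
18. 5324.675ms @ 82/7 + 129.87ms (2/7)

note 6 onset = 4b = 1818.182ms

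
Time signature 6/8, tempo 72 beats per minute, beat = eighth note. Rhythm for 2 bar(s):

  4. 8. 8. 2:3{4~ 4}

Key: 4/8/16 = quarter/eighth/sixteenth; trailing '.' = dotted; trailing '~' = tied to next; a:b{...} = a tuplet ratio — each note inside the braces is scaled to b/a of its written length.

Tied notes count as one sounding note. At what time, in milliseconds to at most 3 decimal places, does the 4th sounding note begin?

1. 0.0ms @ 0 + 2500.0ms (3)
2. 2500.0ms @ 3 + 1250.0ms (3/2)
3. 3750.0ms @ 9/2 + 1250.0ms (3/2)
4. 5000.0ms @ 6 + 5000.0ms (6)

note 4 onset = 6b = 5000.0ms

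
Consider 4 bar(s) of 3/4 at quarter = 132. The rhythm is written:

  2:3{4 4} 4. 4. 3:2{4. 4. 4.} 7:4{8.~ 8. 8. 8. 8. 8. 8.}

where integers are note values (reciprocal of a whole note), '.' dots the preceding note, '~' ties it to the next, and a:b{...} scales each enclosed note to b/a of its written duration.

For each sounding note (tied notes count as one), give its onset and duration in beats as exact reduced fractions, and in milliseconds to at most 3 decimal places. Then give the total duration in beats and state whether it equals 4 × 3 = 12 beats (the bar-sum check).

1) 0.0ms=0b +681.818ms=3/2b
2) 681.818ms=3/2b +681.818ms=3/2b
3) 1363.636ms=3b +681.818ms=3/2b
4) 2045.455ms=9/2b +681.818ms=3/2b
5) 2727.273ms=6b +454.545ms=1b
6) 3181.818ms=7b +454.545ms=1b
7) 3636.364ms=8b +454.545ms=1b
8) 4090.909ms=9b +389.61ms=6/7b
9) 4480.519ms=69/7b +194.805ms=3/7b
10) 4675.325ms=72/7b +194.805ms=3/7b
11) 4870.13ms=75/7b +194.805ms=3/7b
12) 5064.935ms=78/7b +194.805ms=3/7b
13) 5259.74ms=81/7b +194.805ms=3/7b
Σ=12b of 12 (132bpm 3/4) — PASS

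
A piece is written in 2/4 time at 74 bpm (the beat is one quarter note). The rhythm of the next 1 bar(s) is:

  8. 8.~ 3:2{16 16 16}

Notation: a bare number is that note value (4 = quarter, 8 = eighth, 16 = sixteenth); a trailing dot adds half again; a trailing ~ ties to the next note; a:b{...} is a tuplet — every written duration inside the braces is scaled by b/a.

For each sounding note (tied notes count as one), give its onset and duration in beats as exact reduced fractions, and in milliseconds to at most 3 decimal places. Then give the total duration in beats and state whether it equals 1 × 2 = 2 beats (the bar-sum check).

1) 0.0ms=0b +608.108ms=3/4b
2) 608.108ms=3/4b +743.243ms=11/12b
3) 1351.351ms=5/3b +135.135ms=1/6b
4) 1486.486ms=11/6b +135.135ms=1/6b
Σ=2b of 2 (74bpm 2/4) — PASS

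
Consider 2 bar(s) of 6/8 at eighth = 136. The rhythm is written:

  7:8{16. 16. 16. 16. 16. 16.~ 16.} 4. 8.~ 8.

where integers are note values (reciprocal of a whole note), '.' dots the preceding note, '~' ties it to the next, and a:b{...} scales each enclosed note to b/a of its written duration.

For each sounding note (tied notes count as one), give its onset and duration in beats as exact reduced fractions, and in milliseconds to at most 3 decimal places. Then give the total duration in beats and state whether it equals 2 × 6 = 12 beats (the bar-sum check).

1) 0.0ms=0b +378.151ms=6/7b
2) 378.151ms=6/7b +378.151ms=6/7b
3) 756.303ms=12/7b +378.151ms=6/7b
4) 1134.454ms=18/7b +378.151ms=6/7b
5) 1512.605ms=24/7b +378.151ms=6/7b
6) 1890.756ms=30/7b +756.303ms=12/7b
7) 2647.059ms=6b +1323.529ms=3b
8) 3970.588ms=9b +1323.529ms=3b
Σ=12b of 12 (136bpm 6/8) — PASS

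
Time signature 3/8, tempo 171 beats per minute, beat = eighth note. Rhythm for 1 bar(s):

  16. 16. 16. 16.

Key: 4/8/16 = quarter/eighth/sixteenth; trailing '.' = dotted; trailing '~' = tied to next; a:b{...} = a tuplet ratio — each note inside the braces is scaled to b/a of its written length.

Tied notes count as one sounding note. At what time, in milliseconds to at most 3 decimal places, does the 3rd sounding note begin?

note 3 onset = 3/2b = 526.316ms

1. 0.0ms @ 0 + 263.158ms (3/4)
2. 263.158ms @ 3/4 + 263.158ms (3/4)
3. 526.316ms @ 3/2 + 263.158ms (3/4)
4. 789.474ms @ 9/4 + 263.158ms (3/4)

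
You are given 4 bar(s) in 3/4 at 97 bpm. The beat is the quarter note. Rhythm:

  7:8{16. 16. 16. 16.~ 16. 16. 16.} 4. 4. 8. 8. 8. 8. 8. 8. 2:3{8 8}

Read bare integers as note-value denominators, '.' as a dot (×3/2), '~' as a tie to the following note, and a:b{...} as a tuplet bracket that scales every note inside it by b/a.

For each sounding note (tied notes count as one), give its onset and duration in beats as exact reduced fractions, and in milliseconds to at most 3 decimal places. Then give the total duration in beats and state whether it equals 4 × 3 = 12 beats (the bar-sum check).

1) 0.0ms=0b +265.096ms=3/7b
2) 265.096ms=3/7b +265.096ms=3/7b
3) 530.191ms=6/7b +265.096ms=3/7b
4) 795.287ms=9/7b +530.191ms=6/7b
5) 1325.479ms=15/7b +265.096ms=3/7b
6) 1590.574ms=18/7b +265.096ms=3/7b
7) 1855.67ms=3b +927.835ms=3/2b
8) 2783.505ms=9/2b +927.835ms=3/2b
9) 3711.34ms=6b +463.918ms=3/4b
10) 4175.258ms=27/4b +463.918ms=3/4b
11) 4639.175ms=15/2b +463.918ms=3/4b
12) 5103.093ms=33/4b +463.918ms=3/4b
13) 5567.01ms=9b +463.918ms=3/4b
14) 6030.928ms=39/4b +463.918ms=3/4b
15) 6494.845ms=21/2b +463.918ms=3/4b
16) 6958.763ms=45/4b +463.918ms=3/4b
Σ=12b of 12 (97bpm 3/4) — PASS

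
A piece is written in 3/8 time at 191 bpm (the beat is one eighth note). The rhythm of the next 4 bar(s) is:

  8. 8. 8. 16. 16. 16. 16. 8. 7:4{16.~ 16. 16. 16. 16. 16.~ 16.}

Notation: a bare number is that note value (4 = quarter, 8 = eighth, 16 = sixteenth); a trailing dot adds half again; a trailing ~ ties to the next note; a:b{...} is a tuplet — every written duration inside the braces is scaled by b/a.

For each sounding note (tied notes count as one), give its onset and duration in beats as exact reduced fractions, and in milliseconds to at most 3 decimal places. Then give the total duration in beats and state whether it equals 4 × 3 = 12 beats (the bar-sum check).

1) 0.0ms=0b +471.204ms=3/2b
2) 471.204ms=3/2b +471.204ms=3/2b
3) 942.408ms=3b +471.204ms=3/2b
4) 1413.613ms=9/2b +235.602ms=3/4b
5) 1649.215ms=21/4b +235.602ms=3/4b
6) 1884.817ms=6b +235.602ms=3/4b
7) 2120.419ms=27/4b +235.602ms=3/4b
8) 2356.021ms=15/2b +471.204ms=3/2b
9) 2827.225ms=9b +269.26ms=6/7b
10) 3096.485ms=69/7b +134.63ms=3/7b
11) 3231.114ms=72/7b +134.63ms=3/7b
12) 3365.744ms=75/7b +134.63ms=3/7b
13) 3500.374ms=78/7b +269.26ms=6/7b
Σ=12b of 12 (191bpm 3/8) — PASS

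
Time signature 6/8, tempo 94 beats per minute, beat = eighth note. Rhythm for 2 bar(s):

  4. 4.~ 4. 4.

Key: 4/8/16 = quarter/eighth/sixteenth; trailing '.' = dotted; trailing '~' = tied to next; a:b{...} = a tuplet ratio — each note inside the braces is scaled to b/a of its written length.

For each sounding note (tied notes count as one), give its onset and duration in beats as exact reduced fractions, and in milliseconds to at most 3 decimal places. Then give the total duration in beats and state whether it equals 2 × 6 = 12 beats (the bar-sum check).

1) 0.0ms=0b +1914.894ms=3b
2) 1914.894ms=3b +3829.787ms=6b
3) 5744.681ms=9b +1914.894ms=3b
Σ=12b of 12 (94bpm 6/8) — PASS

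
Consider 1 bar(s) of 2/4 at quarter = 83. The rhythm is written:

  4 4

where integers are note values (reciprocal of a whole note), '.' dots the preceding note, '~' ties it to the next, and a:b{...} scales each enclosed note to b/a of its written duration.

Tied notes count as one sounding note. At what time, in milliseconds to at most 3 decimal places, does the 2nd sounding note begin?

note 2 onset = 1b = 722.892ms

1. 0.0ms @ 0 + 722.892ms (1)
2. 722.892ms @ 1 + 722.892ms (1)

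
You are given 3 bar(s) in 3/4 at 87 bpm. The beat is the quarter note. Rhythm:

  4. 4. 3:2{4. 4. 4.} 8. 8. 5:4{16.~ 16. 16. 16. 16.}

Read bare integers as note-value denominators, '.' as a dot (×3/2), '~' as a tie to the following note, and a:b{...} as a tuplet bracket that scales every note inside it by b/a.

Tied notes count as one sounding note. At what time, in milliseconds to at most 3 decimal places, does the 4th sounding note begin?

note 4 onset = 4b = 2758.621ms

1. 0.0ms @ 0 + 1034.483ms (3/2)
2. 1034.483ms @ 3/2 + 1034.483ms (3/2)
3. 2068.966ms @ 3 + 689.655ms (1)
4. 2758.621ms @ 4 + 689.655ms (1)
5. 3448.276ms @ 5 + 689.655ms (1)
6. 4137.931ms @ 6 + 517.241ms (3/4)
7. 4655.172ms @ 27/4 + 517.241ms (3/4)
8. 5172.414ms @ 15/2 + 413.793ms (3/5)
9. 5586.207ms @ 81/10 + 206.897ms (3/10)
10. 5793.103ms @ 42/5 + 206.897ms (3/10)
11. 6000.0ms @ 87/10 + 206.897ms (3/10)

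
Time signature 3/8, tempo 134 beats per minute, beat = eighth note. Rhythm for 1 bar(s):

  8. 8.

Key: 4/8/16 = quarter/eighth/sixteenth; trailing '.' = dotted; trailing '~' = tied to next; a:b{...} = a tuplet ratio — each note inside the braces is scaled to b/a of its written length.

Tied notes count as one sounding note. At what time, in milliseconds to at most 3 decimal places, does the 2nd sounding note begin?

1. 0.0ms @ 0 + 671.642ms (3/2)
2. 671.642ms @ 3/2 + 671.642ms (3/2)

note 2 onset = 3/2b = 671.642ms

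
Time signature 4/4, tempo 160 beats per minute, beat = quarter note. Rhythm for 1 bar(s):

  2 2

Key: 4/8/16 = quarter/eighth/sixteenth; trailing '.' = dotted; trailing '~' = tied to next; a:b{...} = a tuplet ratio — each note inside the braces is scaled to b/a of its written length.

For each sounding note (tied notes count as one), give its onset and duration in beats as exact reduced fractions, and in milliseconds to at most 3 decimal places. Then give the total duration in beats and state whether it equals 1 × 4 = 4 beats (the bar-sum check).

1) 0.0ms=0b +750.0ms=2b
2) 750.0ms=2b +750.0ms=2b
Σ=4b of 4 (160bpm 4/4) — PASS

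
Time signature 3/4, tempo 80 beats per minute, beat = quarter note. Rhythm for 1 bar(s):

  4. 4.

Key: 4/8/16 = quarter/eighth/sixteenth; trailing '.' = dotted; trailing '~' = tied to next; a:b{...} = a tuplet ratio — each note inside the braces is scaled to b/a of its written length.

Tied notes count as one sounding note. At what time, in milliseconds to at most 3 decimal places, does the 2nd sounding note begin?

note 2 onset = 3/2b = 1125.0ms

1. 0.0ms @ 0 + 1125.0ms (3/2)
2. 1125.0ms @ 3/2 + 1125.0ms (3/2)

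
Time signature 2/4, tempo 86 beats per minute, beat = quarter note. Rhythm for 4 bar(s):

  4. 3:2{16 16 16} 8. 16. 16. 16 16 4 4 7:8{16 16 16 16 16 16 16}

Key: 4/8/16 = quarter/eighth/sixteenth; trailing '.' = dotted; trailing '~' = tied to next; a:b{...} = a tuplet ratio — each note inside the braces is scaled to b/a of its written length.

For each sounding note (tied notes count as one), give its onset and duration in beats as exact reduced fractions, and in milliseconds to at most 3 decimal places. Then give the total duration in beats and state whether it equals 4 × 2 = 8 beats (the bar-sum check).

1) 0.0ms=0b +1046.512ms=3/2b
2) 1046.512ms=3/2b +116.279ms=1/6b
3) 1162.791ms=5/3b +116.279ms=1/6b
4) 1279.07ms=11/6b +116.279ms=1/6b
5) 1395.349ms=2b +523.256ms=3/4b
6) 1918.605ms=11/4b +261.628ms=3/8b
7) 2180.233ms=25/8b +261.628ms=3/8b
8) 2441.86ms=7/2b +174.419ms=1/4b
9) 2616.279ms=15/4b +174.419ms=1/4b
10) 2790.698ms=4b +697.674ms=1b
11) 3488.372ms=5b +697.674ms=1b
12) 4186.047ms=6b +199.336ms=2/7b
13) 4385.382ms=44/7b +199.336ms=2/7b
14) 4584.718ms=46/7b +199.336ms=2/7b
15) 4784.053ms=48/7b +199.336ms=2/7b
16) 4983.389ms=50/7b +199.336ms=2/7b
17) 5182.724ms=52/7b +199.336ms=2/7b
18) 5382.06ms=54/7b +199.336ms=2/7b
Σ=8b of 8 (86bpm 2/4) — PASS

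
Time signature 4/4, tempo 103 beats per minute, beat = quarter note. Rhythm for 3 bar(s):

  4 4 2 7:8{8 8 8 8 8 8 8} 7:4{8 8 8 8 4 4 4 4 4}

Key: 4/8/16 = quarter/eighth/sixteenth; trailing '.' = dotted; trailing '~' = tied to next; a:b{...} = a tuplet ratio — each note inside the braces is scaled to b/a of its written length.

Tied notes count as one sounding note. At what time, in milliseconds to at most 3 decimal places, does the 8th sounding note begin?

note 8 onset = 44/7b = 3661.581ms

1. 0.0ms @ 0 + 582.524ms (1)
2. 582.524ms @ 1 + 582.524ms (1)
3. 1165.049ms @ 2 + 1165.049ms (2)
4. 2330.097ms @ 4 + 332.871ms (4/7)
5. 2662.968ms @ 32/7 + 332.871ms (4/7)
6. 2995.839ms @ 36/7 + 332.871ms (4/7)
7. 3328.71ms @ 40/7 + 332.871ms (4/7)
8. 3661.581ms @ 44/7 + 332.871ms (4/7)
9. 3994.452ms @ 48/7 + 332.871ms (4/7)
10. 4327.323ms @ 52/7 + 332.871ms (4/7)
11. 4660.194ms @ 8 + 166.436ms (2/7)
12. 4826.63ms @ 58/7 + 166.436ms (2/7)
13. 4993.065ms @ 60/7 + 166.436ms (2/7)
14. 5159.501ms @ 62/7 + 166.436ms (2/7)
15. 5325.936ms @ 64/7 + 332.871ms (4/7)
16. 5658.807ms @ 68/7 + 332.871ms (4/7)
17. 5991.678ms @ 72/7 + 332.871ms (4/7)
18. 6324.549ms @ 76/7 + 332.871ms (4/7)
19. 6657.42ms @ 80/7 + 332.871ms (4/7)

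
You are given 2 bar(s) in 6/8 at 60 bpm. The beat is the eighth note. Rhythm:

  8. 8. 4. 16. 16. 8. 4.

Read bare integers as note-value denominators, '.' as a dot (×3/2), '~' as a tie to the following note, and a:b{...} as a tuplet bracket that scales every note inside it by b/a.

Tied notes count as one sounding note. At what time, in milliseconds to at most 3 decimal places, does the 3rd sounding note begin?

1. 0.0ms @ 0 + 1500.0ms (3/2)
2. 1500.0ms @ 3/2 + 1500.0ms (3/2)
3. 3000.0ms @ 3 + 3000.0ms (3)
4. 6000.0ms @ 6 + 750.0ms (3/4)
5. 6750.0ms @ 27/4 + 750.0ms (3/4)
6. 7500.0ms @ 15/2 + 1500.0ms (3/2)
7. 9000.0ms @ 9 + 3000.0ms (3)

note 3 onset = 3b = 3000.0ms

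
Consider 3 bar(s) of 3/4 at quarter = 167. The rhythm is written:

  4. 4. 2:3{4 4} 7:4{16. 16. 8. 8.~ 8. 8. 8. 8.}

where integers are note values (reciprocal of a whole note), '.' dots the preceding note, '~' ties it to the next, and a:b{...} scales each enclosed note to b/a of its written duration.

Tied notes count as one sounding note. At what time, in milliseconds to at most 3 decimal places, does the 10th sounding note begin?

note 10 onset = 57/7b = 2925.577ms

1. 0.0ms @ 0 + 538.922ms (3/2)
2. 538.922ms @ 3/2 + 538.922ms (3/2)
3. 1077.844ms @ 3 + 538.922ms (3/2)
4. 1616.766ms @ 9/2 + 538.922ms (3/2)
5. 2155.689ms @ 6 + 76.989ms (3/14)
6. 2232.678ms @ 87/14 + 76.989ms (3/14)
7. 2309.666ms @ 45/7 + 153.978ms (3/7)
8. 2463.644ms @ 48/7 + 307.956ms (6/7)
9. 2771.6ms @ 54/7 + 153.978ms (3/7)
10. 2925.577ms @ 57/7 + 153.978ms (3/7)
11. 3079.555ms @ 60/7 + 153.978ms (3/7)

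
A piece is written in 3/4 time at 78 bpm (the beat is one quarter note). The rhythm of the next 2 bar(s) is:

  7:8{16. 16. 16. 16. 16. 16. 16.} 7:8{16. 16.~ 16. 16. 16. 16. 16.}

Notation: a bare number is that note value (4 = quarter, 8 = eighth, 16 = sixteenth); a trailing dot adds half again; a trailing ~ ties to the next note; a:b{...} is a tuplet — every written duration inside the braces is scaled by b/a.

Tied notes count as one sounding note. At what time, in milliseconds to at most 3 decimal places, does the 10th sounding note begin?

note 10 onset = 30/7b = 3296.703ms

1. 0.0ms @ 0 + 329.67ms (3/7)
2. 329.67ms @ 3/7 + 329.67ms (3/7)
3. 659.341ms @ 6/7 + 329.67ms (3/7)
4. 989.011ms @ 9/7 + 329.67ms (3/7)
5. 1318.681ms @ 12/7 + 329.67ms (3/7)
6. 1648.352ms @ 15/7 + 329.67ms (3/7)
7. 1978.022ms @ 18/7 + 329.67ms (3/7)
8. 2307.692ms @ 3 + 329.67ms (3/7)
9. 2637.363ms @ 24/7 + 659.341ms (6/7)
10. 3296.703ms @ 30/7 + 329.67ms (3/7)
11. 3626.374ms @ 33/7 + 329.67ms (3/7)
12. 3956.044ms @ 36/7 + 329.67ms (3/7)
13. 4285.714ms @ 39/7 + 329.67ms (3/7)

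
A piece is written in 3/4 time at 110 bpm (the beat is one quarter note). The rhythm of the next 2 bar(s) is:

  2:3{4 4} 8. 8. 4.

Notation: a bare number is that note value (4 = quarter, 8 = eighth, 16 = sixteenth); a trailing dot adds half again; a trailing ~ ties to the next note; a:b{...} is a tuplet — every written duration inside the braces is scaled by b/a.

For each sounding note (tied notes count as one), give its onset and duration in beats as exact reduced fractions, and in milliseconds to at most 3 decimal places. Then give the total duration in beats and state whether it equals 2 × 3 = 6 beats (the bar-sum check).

1) 0.0ms=0b +818.182ms=3/2b
2) 818.182ms=3/2b +818.182ms=3/2b
3) 1636.364ms=3b +409.091ms=3/4b
4) 2045.455ms=15/4b +409.091ms=3/4b
5) 2454.545ms=9/2b +818.182ms=3/2b
Σ=6b of 6 (110bpm 3/4) — PASS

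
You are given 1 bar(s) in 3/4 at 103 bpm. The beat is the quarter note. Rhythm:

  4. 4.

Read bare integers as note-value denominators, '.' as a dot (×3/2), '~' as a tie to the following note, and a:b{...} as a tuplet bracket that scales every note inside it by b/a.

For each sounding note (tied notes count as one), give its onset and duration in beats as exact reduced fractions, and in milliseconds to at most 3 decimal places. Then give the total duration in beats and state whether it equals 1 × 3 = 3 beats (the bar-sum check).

1) 0.0ms=0b +873.786ms=3/2b
2) 873.786ms=3/2b +873.786ms=3/2b
Σ=3b of 3 (103bpm 3/4) — PASS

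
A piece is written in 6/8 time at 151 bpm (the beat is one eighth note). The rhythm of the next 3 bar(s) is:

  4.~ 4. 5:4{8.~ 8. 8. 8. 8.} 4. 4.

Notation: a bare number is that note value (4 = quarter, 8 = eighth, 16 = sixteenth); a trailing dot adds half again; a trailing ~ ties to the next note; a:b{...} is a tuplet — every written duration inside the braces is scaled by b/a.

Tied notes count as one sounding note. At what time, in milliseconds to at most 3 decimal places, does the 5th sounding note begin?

note 5 onset = 54/5b = 4291.391ms

1. 0.0ms @ 0 + 2384.106ms (6)
2. 2384.106ms @ 6 + 953.642ms (12/5)
3. 3337.748ms @ 42/5 + 476.821ms (6/5)
4. 3814.57ms @ 48/5 + 476.821ms (6/5)
5. 4291.391ms @ 54/5 + 476.821ms (6/5)
6. 4768.212ms @ 12 + 1192.053ms (3)
7. 5960.265ms @ 15 + 1192.053ms (3)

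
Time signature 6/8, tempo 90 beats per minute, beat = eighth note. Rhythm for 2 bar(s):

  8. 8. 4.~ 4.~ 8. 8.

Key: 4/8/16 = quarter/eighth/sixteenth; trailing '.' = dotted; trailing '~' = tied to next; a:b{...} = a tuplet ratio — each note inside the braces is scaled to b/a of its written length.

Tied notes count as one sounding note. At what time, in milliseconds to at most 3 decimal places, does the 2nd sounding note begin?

note 2 onset = 3/2b = 1000.0ms

1. 0.0ms @ 0 + 1000.0ms (3/2)
2. 1000.0ms @ 3/2 + 1000.0ms (3/2)
3. 2000.0ms @ 3 + 5000.0ms (15/2)
4. 7000.0ms @ 21/2 + 1000.0ms (3/2)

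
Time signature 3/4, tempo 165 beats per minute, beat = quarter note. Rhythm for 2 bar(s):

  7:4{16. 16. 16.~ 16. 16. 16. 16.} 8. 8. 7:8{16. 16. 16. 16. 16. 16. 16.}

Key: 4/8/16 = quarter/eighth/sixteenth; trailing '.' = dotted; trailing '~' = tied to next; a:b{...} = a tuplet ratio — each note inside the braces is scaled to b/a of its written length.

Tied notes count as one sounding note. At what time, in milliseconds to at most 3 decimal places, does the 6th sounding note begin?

1. 0.0ms @ 0 + 77.922ms (3/14)
2. 77.922ms @ 3/14 + 77.922ms (3/14)
3. 155.844ms @ 3/7 + 155.844ms (3/7)
4. 311.688ms @ 6/7 + 77.922ms (3/14)
5. 389.61ms @ 15/14 + 77.922ms (3/14)
6. 467.532ms @ 9/7 + 77.922ms (3/14)
7. 545.455ms @ 3/2 + 272.727ms (3/4)
8. 818.182ms @ 9/4 + 272.727ms (3/4)
9. 1090.909ms @ 3 + 155.844ms (3/7)
10. 1246.753ms @ 24/7 + 155.844ms (3/7)
11. 1402.597ms @ 27/7 + 155.844ms (3/7)
12. 1558.442ms @ 30/7 + 155.844ms (3/7)
13. 1714.286ms @ 33/7 + 155.844ms (3/7)
14. 1870.13ms @ 36/7 + 155.844ms (3/7)
15. 2025.974ms @ 39/7 + 155.844ms (3/7)

note 6 onset = 9/7b = 467.532ms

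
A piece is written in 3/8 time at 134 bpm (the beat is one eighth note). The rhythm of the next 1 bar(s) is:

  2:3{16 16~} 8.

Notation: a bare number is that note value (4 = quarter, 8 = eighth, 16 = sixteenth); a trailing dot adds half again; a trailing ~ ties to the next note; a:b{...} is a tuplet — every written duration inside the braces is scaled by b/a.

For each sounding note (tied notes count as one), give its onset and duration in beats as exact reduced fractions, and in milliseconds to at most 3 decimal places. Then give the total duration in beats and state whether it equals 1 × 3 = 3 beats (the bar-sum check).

1) 0.0ms=0b +335.821ms=3/4b
2) 335.821ms=3/4b +1007.463ms=9/4b
Σ=3b of 3 (134bpm 3/8) — PASS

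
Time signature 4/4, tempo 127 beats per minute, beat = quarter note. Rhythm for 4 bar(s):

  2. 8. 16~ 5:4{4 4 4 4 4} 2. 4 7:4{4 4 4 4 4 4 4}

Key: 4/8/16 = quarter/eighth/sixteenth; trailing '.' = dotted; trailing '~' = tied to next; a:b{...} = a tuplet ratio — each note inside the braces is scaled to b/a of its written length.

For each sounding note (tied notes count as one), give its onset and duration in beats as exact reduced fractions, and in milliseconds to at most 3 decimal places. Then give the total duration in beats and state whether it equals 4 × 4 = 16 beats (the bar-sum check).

1) 0.0ms=0b +1417.323ms=3b
2) 1417.323ms=3b +354.331ms=3/4b
3) 1771.654ms=15/4b +496.063ms=21/20b
4) 2267.717ms=24/5b +377.953ms=4/5b
5) 2645.669ms=28/5b +377.953ms=4/5b
6) 3023.622ms=32/5b +377.953ms=4/5b
7) 3401.575ms=36/5b +377.953ms=4/5b
8) 3779.528ms=8b +1417.323ms=3b
9) 5196.85ms=11b +472.441ms=1b
10) 5669.291ms=12b +269.966ms=4/7b
11) 5939.258ms=88/7b +269.966ms=4/7b
12) 6209.224ms=92/7b +269.966ms=4/7b
13) 6479.19ms=96/7b +269.966ms=4/7b
14) 6749.156ms=100/7b +269.966ms=4/7b
15) 7019.123ms=104/7b +269.966ms=4/7b
16) 7289.089ms=108/7b +269.966ms=4/7b
Σ=16b of 16 (127bpm 4/4) — PASS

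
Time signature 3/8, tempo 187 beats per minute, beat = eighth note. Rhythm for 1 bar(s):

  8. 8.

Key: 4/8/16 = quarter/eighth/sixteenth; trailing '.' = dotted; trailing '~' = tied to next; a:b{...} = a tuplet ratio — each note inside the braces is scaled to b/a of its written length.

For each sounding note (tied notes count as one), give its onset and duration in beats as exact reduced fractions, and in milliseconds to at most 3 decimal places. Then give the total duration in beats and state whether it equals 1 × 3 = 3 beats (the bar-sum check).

1) 0.0ms=0b +481.283ms=3/2b
2) 481.283ms=3/2b +481.283ms=3/2b
Σ=3b of 3 (187bpm 3/8) — PASS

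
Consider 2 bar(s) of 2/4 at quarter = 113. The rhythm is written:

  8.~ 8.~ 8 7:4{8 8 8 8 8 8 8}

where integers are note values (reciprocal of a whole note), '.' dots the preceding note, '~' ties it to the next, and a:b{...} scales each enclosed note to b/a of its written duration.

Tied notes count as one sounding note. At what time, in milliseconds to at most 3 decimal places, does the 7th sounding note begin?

note 7 onset = 24/7b = 1820.48ms

1. 0.0ms @ 0 + 1061.947ms (2)
2. 1061.947ms @ 2 + 151.707ms (2/7)
3. 1213.654ms @ 16/7 + 151.707ms (2/7)
4. 1365.36ms @ 18/7 + 151.707ms (2/7)
5. 1517.067ms @ 20/7 + 151.707ms (2/7)
6. 1668.774ms @ 22/7 + 151.707ms (2/7)
7. 1820.48ms @ 24/7 + 151.707ms (2/7)
8. 1972.187ms @ 26/7 + 151.707ms (2/7)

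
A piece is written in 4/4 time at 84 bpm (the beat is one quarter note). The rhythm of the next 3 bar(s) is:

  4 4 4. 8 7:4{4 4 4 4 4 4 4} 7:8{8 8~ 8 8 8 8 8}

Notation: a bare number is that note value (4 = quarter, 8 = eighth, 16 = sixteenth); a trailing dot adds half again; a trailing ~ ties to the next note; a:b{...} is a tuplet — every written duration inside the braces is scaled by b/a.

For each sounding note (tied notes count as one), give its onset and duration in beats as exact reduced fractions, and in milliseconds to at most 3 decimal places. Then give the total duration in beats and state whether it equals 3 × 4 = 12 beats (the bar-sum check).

1) 0.0ms=0b +714.286ms=1b
2) 714.286ms=1b +714.286ms=1b
3) 1428.571ms=2b +1071.429ms=3/2b
4) 2500.0ms=7/2b +357.143ms=1/2b
5) 2857.143ms=4b +408.163ms=4/7b
6) 3265.306ms=32/7b +408.163ms=4/7b
7) 3673.469ms=36/7b +408.163ms=4/7b
8) 4081.633ms=40/7b +408.163ms=4/7b
9) 4489.796ms=44/7b +408.163ms=4/7b
10) 4897.959ms=48/7b +408.163ms=4/7b
11) 5306.122ms=52/7b +408.163ms=4/7b
12) 5714.286ms=8b +408.163ms=4/7b
13) 6122.449ms=60/7b +816.327ms=8/7b
14) 6938.776ms=68/7b +408.163ms=4/7b
15) 7346.939ms=72/7b +408.163ms=4/7b
16) 7755.102ms=76/7b +408.163ms=4/7b
17) 8163.265ms=80/7b +408.163ms=4/7b
Σ=12b of 12 (84bpm 4/4) — PASS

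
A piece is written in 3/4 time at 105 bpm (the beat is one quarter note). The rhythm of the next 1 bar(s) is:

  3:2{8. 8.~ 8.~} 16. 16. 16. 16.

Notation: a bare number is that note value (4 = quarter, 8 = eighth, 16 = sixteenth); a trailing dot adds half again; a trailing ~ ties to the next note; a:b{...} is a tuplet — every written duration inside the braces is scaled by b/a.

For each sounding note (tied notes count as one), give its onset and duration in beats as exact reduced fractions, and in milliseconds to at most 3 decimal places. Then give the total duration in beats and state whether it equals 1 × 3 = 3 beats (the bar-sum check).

1) 0.0ms=0b +285.714ms=1/2b
2) 285.714ms=1/2b +785.714ms=11/8b
3) 1071.429ms=15/8b +214.286ms=3/8b
4) 1285.714ms=9/4b +214.286ms=3/8b
5) 1500.0ms=21/8b +214.286ms=3/8b
Σ=3b of 3 (105bpm 3/4) — PASS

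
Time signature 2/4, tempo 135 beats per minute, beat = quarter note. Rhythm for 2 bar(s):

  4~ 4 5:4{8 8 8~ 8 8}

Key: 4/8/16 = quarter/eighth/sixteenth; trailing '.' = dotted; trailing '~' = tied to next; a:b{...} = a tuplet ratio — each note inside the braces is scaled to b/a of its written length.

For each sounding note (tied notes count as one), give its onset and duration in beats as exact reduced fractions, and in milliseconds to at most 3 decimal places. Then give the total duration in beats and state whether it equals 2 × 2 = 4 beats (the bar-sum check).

1) 0.0ms=0b +888.889ms=2b
2) 888.889ms=2b +177.778ms=2/5b
3) 1066.667ms=12/5b +177.778ms=2/5b
4) 1244.444ms=14/5b +355.556ms=4/5b
5) 1600.0ms=18/5b +177.778ms=2/5b
Σ=4b of 4 (135bpm 2/4) — PASS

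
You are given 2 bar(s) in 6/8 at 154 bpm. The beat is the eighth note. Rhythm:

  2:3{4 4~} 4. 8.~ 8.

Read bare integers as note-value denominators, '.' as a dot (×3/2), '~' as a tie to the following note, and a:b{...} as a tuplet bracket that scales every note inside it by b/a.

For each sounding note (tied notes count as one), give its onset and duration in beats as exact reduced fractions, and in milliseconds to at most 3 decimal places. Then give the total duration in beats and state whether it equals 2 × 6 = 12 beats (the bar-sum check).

1) 0.0ms=0b +1168.831ms=3b
2) 1168.831ms=3b +2337.662ms=6b
3) 3506.494ms=9b +1168.831ms=3b
Σ=12b of 12 (154bpm 6/8) — PASS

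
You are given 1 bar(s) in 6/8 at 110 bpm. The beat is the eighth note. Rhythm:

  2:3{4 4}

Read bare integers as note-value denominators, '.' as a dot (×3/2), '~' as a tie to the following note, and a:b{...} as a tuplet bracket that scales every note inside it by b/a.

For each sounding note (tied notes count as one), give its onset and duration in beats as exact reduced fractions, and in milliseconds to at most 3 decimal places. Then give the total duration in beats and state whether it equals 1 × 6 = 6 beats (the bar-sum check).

1) 0.0ms=0b +1636.364ms=3b
2) 1636.364ms=3b +1636.364ms=3b
Σ=6b of 6 (110bpm 6/8) — PASS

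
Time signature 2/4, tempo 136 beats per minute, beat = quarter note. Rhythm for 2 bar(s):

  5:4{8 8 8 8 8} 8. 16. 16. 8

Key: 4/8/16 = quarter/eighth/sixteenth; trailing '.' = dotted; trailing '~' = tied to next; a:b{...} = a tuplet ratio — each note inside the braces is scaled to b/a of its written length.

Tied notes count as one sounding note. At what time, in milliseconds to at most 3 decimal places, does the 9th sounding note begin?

note 9 onset = 7/2b = 1544.118ms

1. 0.0ms @ 0 + 176.471ms (2/5)
2. 176.471ms @ 2/5 + 176.471ms (2/5)
3. 352.941ms @ 4/5 + 176.471ms (2/5)
4. 529.412ms @ 6/5 + 176.471ms (2/5)
5. 705.882ms @ 8/5 + 176.471ms (2/5)
6. 882.353ms @ 2 + 330.882ms (3/4)
7. 1213.235ms @ 11/4 + 165.441ms (3/8)
8. 1378.676ms @ 25/8 + 165.441ms (3/8)
9. 1544.118ms @ 7/2 + 220.588ms (1/2)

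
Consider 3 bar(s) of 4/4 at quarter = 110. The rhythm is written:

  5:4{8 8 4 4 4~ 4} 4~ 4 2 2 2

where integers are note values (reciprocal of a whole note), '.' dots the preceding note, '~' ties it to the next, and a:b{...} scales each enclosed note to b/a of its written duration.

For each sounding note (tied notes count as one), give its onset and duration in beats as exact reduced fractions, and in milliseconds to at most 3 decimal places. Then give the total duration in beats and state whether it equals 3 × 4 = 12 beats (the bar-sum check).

1) 0.0ms=0b +218.182ms=2/5b
2) 218.182ms=2/5b +218.182ms=2/5b
3) 436.364ms=4/5b +436.364ms=4/5b
4) 872.727ms=8/5b +436.364ms=4/5b
5) 1309.091ms=12/5b +872.727ms=8/5b
6) 2181.818ms=4b +1090.909ms=2b
7) 3272.727ms=6b +1090.909ms=2b
8) 4363.636ms=8b +1090.909ms=2b
9) 5454.545ms=10b +1090.909ms=2b
Σ=12b of 12 (110bpm 4/4) — PASS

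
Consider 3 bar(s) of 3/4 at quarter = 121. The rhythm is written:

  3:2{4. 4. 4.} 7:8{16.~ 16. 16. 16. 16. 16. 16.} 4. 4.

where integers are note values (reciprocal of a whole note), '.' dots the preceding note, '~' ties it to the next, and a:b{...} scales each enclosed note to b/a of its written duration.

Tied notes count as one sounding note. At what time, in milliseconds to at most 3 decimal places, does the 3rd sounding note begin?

note 3 onset = 2b = 991.736ms

1. 0.0ms @ 0 + 495.868ms (1)
2. 495.868ms @ 1 + 495.868ms (1)
3. 991.736ms @ 2 + 495.868ms (1)
4. 1487.603ms @ 3 + 425.03ms (6/7)
5. 1912.633ms @ 27/7 + 212.515ms (3/7)
6. 2125.148ms @ 30/7 + 212.515ms (3/7)
7. 2337.662ms @ 33/7 + 212.515ms (3/7)
8. 2550.177ms @ 36/7 + 212.515ms (3/7)
9. 2762.692ms @ 39/7 + 212.515ms (3/7)
10. 2975.207ms @ 6 + 743.802ms (3/2)
11. 3719.008ms @ 15/2 + 743.802ms (3/2)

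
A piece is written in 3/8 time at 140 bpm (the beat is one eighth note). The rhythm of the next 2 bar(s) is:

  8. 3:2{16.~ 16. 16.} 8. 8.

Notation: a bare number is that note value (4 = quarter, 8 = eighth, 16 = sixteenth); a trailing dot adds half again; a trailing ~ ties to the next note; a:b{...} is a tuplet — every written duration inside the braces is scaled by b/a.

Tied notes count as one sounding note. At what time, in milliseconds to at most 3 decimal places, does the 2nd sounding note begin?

1. 0.0ms @ 0 + 642.857ms (3/2)
2. 642.857ms @ 3/2 + 428.571ms (1)
3. 1071.429ms @ 5/2 + 214.286ms (1/2)
4. 1285.714ms @ 3 + 642.857ms (3/2)
5. 1928.571ms @ 9/2 + 642.857ms (3/2)

note 2 onset = 3/2b = 642.857ms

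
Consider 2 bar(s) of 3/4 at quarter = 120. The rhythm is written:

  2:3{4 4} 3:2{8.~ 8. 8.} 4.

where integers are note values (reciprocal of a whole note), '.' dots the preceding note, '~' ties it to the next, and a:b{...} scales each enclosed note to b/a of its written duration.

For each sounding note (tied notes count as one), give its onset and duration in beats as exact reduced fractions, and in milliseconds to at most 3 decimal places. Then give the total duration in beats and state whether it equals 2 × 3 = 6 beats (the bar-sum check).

1) 0.0ms=0b +750.0ms=3/2b
2) 750.0ms=3/2b +750.0ms=3/2b
3) 1500.0ms=3b +500.0ms=1b
4) 2000.0ms=4b +250.0ms=1/2b
5) 2250.0ms=9/2b +750.0ms=3/2b
Σ=6b of 6 (120bpm 3/4) — PASS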